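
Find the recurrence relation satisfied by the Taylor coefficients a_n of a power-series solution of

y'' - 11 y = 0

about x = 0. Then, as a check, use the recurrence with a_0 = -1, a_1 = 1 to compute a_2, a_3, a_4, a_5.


Substitute y = sum_n a_n x^n into y'' + (const) y = 0.
y''(x) = sum_{n>=0} (n+2)(n+1) a_{n+2} x^n.
The ODE becomes sum_n [(n+2)(n+1) a_{n+2} - 11 a_n] x^n = 0.
Setting each coefficient to zero gives the recurrence:
  (n+2)(n+1) a_{n+2} - 11 a_n = 0,
  a_{n+2} = 11 / ((n+1)(n+2)) a_n.

Check with a_0 = -1, a_1 = 1 (apply the recurrence for n = 0, 1, 2, 3): a_0 = -1, a_1 = 1, a_2 = -11/2, a_3 = 11/6, a_4 = -121/24, a_5 = 121/120.

a_{n+2} = 11/((n+1)(n+2)) * a_n; check: a_0 = -1, a_1 = 1, a_2 = -11/2, a_3 = 11/6, a_4 = -121/24, a_5 = 121/120


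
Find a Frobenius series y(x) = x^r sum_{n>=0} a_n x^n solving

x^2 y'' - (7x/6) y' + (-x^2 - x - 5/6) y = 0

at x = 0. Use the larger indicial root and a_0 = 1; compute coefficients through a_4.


Write in Frobenius form y'' + (p(x)/x) y' + (q(x)/x^2) y = 0:
  p(x) = -7/6,  q(x) = -x^2 - x - 5/6.
Indicial equation: r(r-1) + (-7/6) r + (-5/6) = 0 -> roots r_1 = 5/2, r_2 = -1/3.
Take r = r_1 = 5/2. Let y(x) = x^r sum_{n>=0} a_n x^n with a_0 = 1.
Substitute y = x^r sum a_n x^n and match x^{r+n}. The recurrence is
  D(n) a_n - 1 a_{n-1} - 1 a_{n-2} = 0,  where D(n) = (r+n)(r+n-1) + (-7/6)(r+n) + (-5/6).
  a_n = [1 a_{n-1} + 1 a_{n-2}] / D(n).
Since the indicial polynomial factors as (r - r_1)(r - r_2), D(n) = (r_1 + n - r_1)(r_1 + n - r_2) = n(n + 17/6).
Evaluating step by step (a_0 = 1):
  n = 1: D(1) = 1(1 + 17/6) = 23/6; numerator = 1(1) = 1; a_1 = (1)/(23/6) = 6/23
  n = 2: D(2) = 2(2 + 17/6) = 29/3; numerator = 1(6/23) + 1(1) = 29/23; a_2 = (29/23)/(29/3) = 3/23
  n = 3: D(3) = 3(3 + 17/6) = 35/2; numerator = 1(3/23) + 1(6/23) = 9/23; a_3 = (9/23)/(35/2) = 18/805
  n = 4: D(4) = 4(4 + 17/6) = 82/3; numerator = 1(18/805) + 1(3/23) = 123/805; a_4 = (123/805)/(82/3) = 9/1610

r = 5/2; a_0 = 1; a_1 = 6/23; a_2 = 3/23; a_3 = 18/805; a_4 = 9/1610


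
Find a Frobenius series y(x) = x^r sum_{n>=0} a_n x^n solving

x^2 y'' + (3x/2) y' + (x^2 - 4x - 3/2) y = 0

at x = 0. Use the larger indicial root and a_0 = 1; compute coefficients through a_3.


Write in Frobenius form y'' + (p(x)/x) y' + (q(x)/x^2) y = 0:
  p(x) = 3/2,  q(x) = x^2 - 4x - 3/2.
Indicial equation: r(r-1) + (3/2) r + (-3/2) = 0 -> roots r_1 = 1, r_2 = -3/2.
Take r = r_1 = 1. Let y(x) = x^r sum_{n>=0} a_n x^n with a_0 = 1.
Substitute y = x^r sum a_n x^n and match x^{r+n}. The recurrence is
  D(n) a_n - 4 a_{n-1} + 1 a_{n-2} = 0,  where D(n) = (r+n)(r+n-1) + (3/2)(r+n) + (-3/2).
  a_n = [4 a_{n-1} - 1 a_{n-2}] / D(n).
Since the indicial polynomial factors as (r - r_1)(r - r_2), D(n) = (r_1 + n - r_1)(r_1 + n - r_2) = n(n + 5/2).
Evaluating step by step (a_0 = 1):
  n = 1: D(1) = 1(1 + 5/2) = 7/2; numerator = 4(1) = 4; a_1 = (4)/(7/2) = 8/7
  n = 2: D(2) = 2(2 + 5/2) = 9; numerator = 4(8/7) - 1(1) = 25/7; a_2 = (25/7)/(9) = 25/63
  n = 3: D(3) = 3(3 + 5/2) = 33/2; numerator = 4(25/63) - 1(8/7) = 4/9; a_3 = (4/9)/(33/2) = 8/297

r = 1; a_0 = 1; a_1 = 8/7; a_2 = 25/63; a_3 = 8/297


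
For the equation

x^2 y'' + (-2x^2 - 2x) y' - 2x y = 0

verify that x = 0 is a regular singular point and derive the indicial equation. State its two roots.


Divide by x^2 to reach normal form y'' + P_1(x) y' + P_2(x) y = 0 with P_1(x) = -2 - 2/x and P_2(x) = -2/x.
x = 0 is a singular point because the y'-coefficient -2 - 2/x has a pole at x = 0 and the y-coefficient -2/x has a pole at x = 0.
It is a regular singular point because x P_1(x) = p(x) = -2x - 2 and x^2 P_2(x) = q(x) = -2x are polynomials, hence analytic at x = 0.
p(0) = -2,  q(0) = 0.
Indicial equation: r(r-1) + p(0) r + q(0) = 0, i.e. r^2 + (p(0) - 1) r + q(0) = 0, i.e. r^2 - 3 r = 0.
Discriminant: (-3)^2 - 4(0) = 9, so r = (3 ± 3)/2.
Solving: r_1 = 3, r_2 = 0.

indicial: r^2 - 3 r = 0; roots r_1 = 3, r_2 = 0


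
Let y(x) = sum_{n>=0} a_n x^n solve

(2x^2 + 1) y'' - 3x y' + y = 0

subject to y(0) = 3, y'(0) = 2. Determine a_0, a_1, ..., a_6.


Ansatz: y(x) = sum_{n>=0} a_n x^n, so y'(x) = sum_{n>=1} n a_n x^(n-1) and y''(x) = sum_{n>=2} n(n-1) a_n x^(n-2).
Substitute into P(x) y'' + Q(x) y' + R(x) y = 0 with P(x) = 2x^2 + 1, Q(x) = -3x, R(x) = 1, and match powers of x.
Initial conditions: a_0 = 3, a_1 = 2.
Setting the coefficient of each power of x to zero and solving order by order (substituting the coefficients already found):
  x^0: 2 a_2 + a_0 = 0  ->  2 a_2 = -a_0 = -3  ->  a_2 = -3/2
  x^1: 6 a_3 - 2 a_1 = 0  ->  6 a_3 = 2 a_1 = 4  ->  a_3 = 2/3
  x^2: 12 a_4 - a_2 = 0  ->  12 a_4 = a_2 = -3/2  ->  a_4 = -1/8
  x^3: 20 a_5 + 4 a_3 = 0  ->  20 a_5 = -4 a_3 = -8/3  ->  a_5 = -2/15
  x^4: 30 a_6 + 13 a_4 = 0  ->  30 a_6 = -13 a_4 = 13/8  ->  a_6 = 13/240
Truncated series: y(x) = 3 + 2 x - (3/2) x^2 + (2/3) x^3 - (1/8) x^4 - (2/15) x^5 + (13/240) x^6 + O(x^7).

a_0 = 3; a_1 = 2; a_2 = -3/2; a_3 = 2/3; a_4 = -1/8; a_5 = -2/15; a_6 = 13/240


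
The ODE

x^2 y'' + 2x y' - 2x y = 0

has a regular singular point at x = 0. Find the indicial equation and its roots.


Divide by x^2 to reach normal form y'' + P_1(x) y' + P_2(x) y = 0 with P_1(x) = 2/x and P_2(x) = -2/x.
x = 0 is a singular point because the y'-coefficient 2/x has a pole at x = 0 and the y-coefficient -2/x has a pole at x = 0.
It is a regular singular point because x P_1(x) = p(x) = 2 and x^2 P_2(x) = q(x) = -2x are polynomials, hence analytic at x = 0.
p(0) = 2,  q(0) = 0.
Indicial equation: r(r-1) + p(0) r + q(0) = 0, i.e. r^2 + (p(0) - 1) r + q(0) = 0, i.e. r^2 + 1 r = 0.
Discriminant: (1)^2 - 4(0) = 1, so r = (-1 ± 1)/2.
Solving: r_1 = 0, r_2 = -1.

indicial: r^2 + 1 r = 0; roots r_1 = 0, r_2 = -1


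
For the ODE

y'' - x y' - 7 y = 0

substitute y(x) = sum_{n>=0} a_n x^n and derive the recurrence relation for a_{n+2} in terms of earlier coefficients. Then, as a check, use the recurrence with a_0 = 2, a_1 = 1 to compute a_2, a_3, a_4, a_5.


Substitute y = sum_n a_n x^n.
y''(x) has coefficient (n+2)(n+1) a_{n+2} at x^n;
-x y'(x) has coefficient -n a_n at x^n (shift);
-7 y(x) has coefficient -7 a_n at x^n.
Matching x^n: (n+2)(n+1) a_{n+2} + (-n - 7) a_n = 0.
Thus a_{n+2} = (n + 7) / ((n+1)(n+2)) * a_n.

Check with a_0 = 2, a_1 = 1 (apply the recurrence for n = 0, 1, 2, 3): a_0 = 2, a_1 = 1, a_2 = 7, a_3 = 4/3, a_4 = 21/4, a_5 = 2/3.

a_(n+2) = (n + 7) / ((n+1)(n+2)) * a_n; check: a_0 = 2, a_1 = 1, a_2 = 7, a_3 = 4/3, a_4 = 21/4, a_5 = 2/3


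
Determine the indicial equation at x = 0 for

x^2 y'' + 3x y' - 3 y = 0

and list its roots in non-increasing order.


Divide by x^2 to reach normal form y'' + P_1(x) y' + P_2(x) y = 0 with P_1(x) = 3/x and P_2(x) = -3/x^2.
x = 0 is a singular point because the y'-coefficient 3/x has a pole at x = 0 and the y-coefficient -3/x^2 has a pole at x = 0.
It is a regular singular point because x P_1(x) = p(x) = 3 and x^2 P_2(x) = q(x) = -3 are polynomials, hence analytic at x = 0.
p(0) = 3,  q(0) = -3.
Indicial equation: r(r-1) + p(0) r + q(0) = 0, i.e. r^2 + (p(0) - 1) r + q(0) = 0, i.e. r^2 + 2 r - 3 = 0.
Discriminant: (2)^2 - 4(-3) = 16, so r = (-2 ± 4)/2.
Solving: r_1 = 1, r_2 = -3.

indicial: r^2 + 2 r - 3 = 0; roots r_1 = 1, r_2 = -3


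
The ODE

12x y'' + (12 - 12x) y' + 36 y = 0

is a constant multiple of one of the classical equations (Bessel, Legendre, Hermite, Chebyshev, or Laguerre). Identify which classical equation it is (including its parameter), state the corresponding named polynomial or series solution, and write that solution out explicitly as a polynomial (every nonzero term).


All three coefficients share the factor 12; dividing through by 12 gives  x y'' + (1 - x) y' + 3 y = 0.
This matches the Laguerre equation x y'' + (1 - x) y' + n y = 0 with n = 3; the polynomial solution is L_3(x).
With y = sum_k a_k x^k, matching x^k gives (k+1)k a_{k+1} + (k+1) a_{k+1} - k a_k + n a_k = 0, i.e. (k+1)^2 a_{k+1} = (k - n) a_k = (k - 3) a_k. The right side vanishes at k = 3, so the series terminates at degree 3.
Standard normalization L_n(0) = 1 gives a_0 = 1. Work upward with a_{k+1} = (k - 3) a_k / (k+1)^2:
  a_1 = (0 - 3)(1) / 1^2 = -3/1 = -3
  a_2 = (1 - 3)(-3) / 2^2 = 6/4 = 3/2
  a_3 = (2 - 3)(3/2) / 3^2 = (-3/2)/9 = -1/6
Hence L_3(x) = -x^3/6 + 3 x^2/2 - 3 x + 1.

L_3(x); series = -x^3/6 + 3 x^2/2 - 3 x + 1


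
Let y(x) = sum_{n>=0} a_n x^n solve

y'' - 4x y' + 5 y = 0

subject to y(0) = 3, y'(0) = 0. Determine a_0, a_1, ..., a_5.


Ansatz: y(x) = sum_{n>=0} a_n x^n, so y'(x) = sum_{n>=1} n a_n x^(n-1) and y''(x) = sum_{n>=2} n(n-1) a_n x^(n-2).
Substitute into P(x) y'' + Q(x) y' + R(x) y = 0 with P(x) = 1, Q(x) = -4x, R(x) = 5, and match powers of x.
Initial conditions: a_0 = 3, a_1 = 0.
Setting the coefficient of each power of x to zero and solving order by order (substituting the coefficients already found):
  x^0: 2 a_2 + 5 a_0 = 0  ->  2 a_2 = -5 a_0 = -15  ->  a_2 = -15/2
  x^1: 6 a_3 + a_1 = 0  ->  6 a_3 = -a_1 = 0  ->  a_3 = 0
  x^2: 12 a_4 - 3 a_2 = 0  ->  12 a_4 = 3 a_2 = -45/2  ->  a_4 = -15/8
  x^3: 20 a_5 - 7 a_3 = 0  ->  20 a_5 = 7 a_3 = 0  ->  a_5 = 0
Truncated series: y(x) = 3 - (15/2) x^2 - (15/8) x^4 + O(x^6).

a_0 = 3; a_1 = 0; a_2 = -15/2; a_3 = 0; a_4 = -15/8; a_5 = 0


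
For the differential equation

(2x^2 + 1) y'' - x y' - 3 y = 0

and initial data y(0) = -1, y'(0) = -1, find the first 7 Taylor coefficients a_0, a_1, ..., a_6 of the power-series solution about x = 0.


Ansatz: y(x) = sum_{n>=0} a_n x^n, so y'(x) = sum_{n>=1} n a_n x^(n-1) and y''(x) = sum_{n>=2} n(n-1) a_n x^(n-2).
Substitute into P(x) y'' + Q(x) y' + R(x) y = 0 with P(x) = 2x^2 + 1, Q(x) = -x, R(x) = -3, and match powers of x.
Initial conditions: a_0 = -1, a_1 = -1.
Setting the coefficient of each power of x to zero and solving order by order (substituting the coefficients already found):
  x^0: 2 a_2 - 3 a_0 = 0  ->  2 a_2 = 3 a_0 = -3  ->  a_2 = -3/2
  x^1: 6 a_3 - 4 a_1 = 0  ->  6 a_3 = 4 a_1 = -4  ->  a_3 = -2/3
  x^2: 12 a_4 - a_2 = 0  ->  12 a_4 = a_2 = -3/2  ->  a_4 = -1/8
  x^3: 20 a_5 + 6 a_3 = 0  ->  20 a_5 = -6 a_3 = 4  ->  a_5 = 1/5
  x^4: 30 a_6 + 17 a_4 = 0  ->  30 a_6 = -17 a_4 = 17/8  ->  a_6 = 17/240
Truncated series: y(x) = -1 - x - (3/2) x^2 - (2/3) x^3 - (1/8) x^4 + (1/5) x^5 + (17/240) x^6 + O(x^7).

a_0 = -1; a_1 = -1; a_2 = -3/2; a_3 = -2/3; a_4 = -1/8; a_5 = 1/5; a_6 = 17/240


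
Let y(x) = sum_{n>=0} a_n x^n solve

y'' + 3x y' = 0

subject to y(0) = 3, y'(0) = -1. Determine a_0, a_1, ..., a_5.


Ansatz: y(x) = sum_{n>=0} a_n x^n, so y'(x) = sum_{n>=1} n a_n x^(n-1) and y''(x) = sum_{n>=2} n(n-1) a_n x^(n-2).
Substitute into P(x) y'' + Q(x) y' + R(x) y = 0 with P(x) = 1, Q(x) = 3x, R(x) = 0, and match powers of x.
Initial conditions: a_0 = 3, a_1 = -1.
Setting the coefficient of each power of x to zero and solving order by order (substituting the coefficients already found):
  x^0: 2 a_2 = 0  ->  a_2 = 0
  x^1: 6 a_3 + 3 a_1 = 0  ->  6 a_3 = -3 a_1 = 3  ->  a_3 = 1/2
  x^2: 12 a_4 + 6 a_2 = 0  ->  12 a_4 = -6 a_2 = 0  ->  a_4 = 0
  x^3: 20 a_5 + 9 a_3 = 0  ->  20 a_5 = -9 a_3 = -9/2  ->  a_5 = -9/40
Truncated series: y(x) = 3 - x + (1/2) x^3 - (9/40) x^5 + O(x^6).

a_0 = 3; a_1 = -1; a_2 = 0; a_3 = 1/2; a_4 = 0; a_5 = -9/40


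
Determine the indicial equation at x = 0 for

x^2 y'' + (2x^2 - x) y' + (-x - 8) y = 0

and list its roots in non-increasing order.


Divide by x^2 to reach normal form y'' + P_1(x) y' + P_2(x) y = 0 with P_1(x) = 2 - 1/x and P_2(x) = -1/x - 8/x^2.
x = 0 is a singular point because the y'-coefficient 2 - 1/x has a pole at x = 0 and the y-coefficient -1/x - 8/x^2 has a pole at x = 0.
It is a regular singular point because x P_1(x) = p(x) = 2x - 1 and x^2 P_2(x) = q(x) = -x - 8 are polynomials, hence analytic at x = 0.
p(0) = -1,  q(0) = -8.
Indicial equation: r(r-1) + p(0) r + q(0) = 0, i.e. r^2 + (p(0) - 1) r + q(0) = 0, i.e. r^2 - 2 r - 8 = 0.
Discriminant: (-2)^2 - 4(-8) = 36, so r = (2 ± 6)/2.
Solving: r_1 = 4, r_2 = -2.

indicial: r^2 - 2 r - 8 = 0; roots r_1 = 4, r_2 = -2


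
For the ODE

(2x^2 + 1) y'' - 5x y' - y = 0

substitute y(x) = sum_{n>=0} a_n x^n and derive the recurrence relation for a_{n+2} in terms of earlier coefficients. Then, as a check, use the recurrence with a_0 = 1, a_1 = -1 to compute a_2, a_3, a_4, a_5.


Substitute y = sum_n a_n x^n.
(1 + 2 x^2) y'' contributes (n+2)(n+1) a_{n+2} + 2 n(n-1) a_n at x^n.
-5 x y'(x) contributes -5 n a_n at x^n.
-y(x) contributes -1 a_n at x^n.
Matching x^n: (n+2)(n+1) a_{n+2} + (2 n(n-1) - 5 n - 1) a_n = 0.
Thus a_{n+2} = (-2 n(n-1) + 5 n + 1) / ((n+1)(n+2)) * a_n.

Check with a_0 = 1, a_1 = -1 (apply the recurrence for n = 0, 1, 2, 3): a_0 = 1, a_1 = -1, a_2 = 1/2, a_3 = -1, a_4 = 7/24, a_5 = -1/5.

a_(n+2) = (-2 n(n-1) + 5 n + 1) / ((n+1)(n+2)) * a_n; check: a_0 = 1, a_1 = -1, a_2 = 1/2, a_3 = -1, a_4 = 7/24, a_5 = -1/5


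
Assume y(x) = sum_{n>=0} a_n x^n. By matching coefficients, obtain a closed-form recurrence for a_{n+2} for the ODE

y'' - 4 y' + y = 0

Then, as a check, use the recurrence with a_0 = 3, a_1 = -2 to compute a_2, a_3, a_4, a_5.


Substitute y = sum_n a_n x^n.
y''(x) has coefficient (n+2)(n+1) a_{n+2} at x^n;
-4 y'(x) has coefficient -4 (n+1) a_{n+1} at x^n;
y(x) has coefficient 1 a_n at x^n.
Matching x^n: (n+2)(n+1) a_{n+2} - 4 (n+1) a_{n+1} + 1 a_n = 0.
Thus a_{n+2} = [4 (n+1) a_{n+1} - 1 a_n] / ((n+1)(n+2)).

Check with a_0 = 3, a_1 = -2 (apply the recurrence for n = 0, 1, 2, 3): a_0 = 3, a_1 = -2, a_2 = -11/2, a_3 = -7, a_4 = -157/24, a_5 = -293/60.

a_(n+2) = [4 (n+1) a_(n+1) - 1 a_n] / ((n+1)(n+2)); check: a_0 = 3, a_1 = -2, a_2 = -11/2, a_3 = -7, a_4 = -157/24, a_5 = -293/60


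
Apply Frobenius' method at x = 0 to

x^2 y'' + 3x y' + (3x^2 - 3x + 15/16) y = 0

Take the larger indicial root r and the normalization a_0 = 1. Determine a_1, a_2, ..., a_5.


Write in Frobenius form y'' + (p(x)/x) y' + (q(x)/x^2) y = 0:
  p(x) = 3,  q(x) = 3x^2 - 3x + 15/16.
Indicial equation: r(r-1) + (3) r + (15/16) = 0 -> roots r_1 = -3/4, r_2 = -5/4.
Take r = r_1 = -3/4. Let y(x) = x^r sum_{n>=0} a_n x^n with a_0 = 1.
Substitute y = x^r sum a_n x^n and match x^{r+n}. The recurrence is
  D(n) a_n - 3 a_{n-1} + 3 a_{n-2} = 0,  where D(n) = (r+n)(r+n-1) + (3)(r+n) + (15/16).
  a_n = [3 a_{n-1} - 3 a_{n-2}] / D(n).
Since the indicial polynomial factors as (r - r_1)(r - r_2), D(n) = (r_1 + n - r_1)(r_1 + n - r_2) = n(n + 1/2).
Evaluating step by step (a_0 = 1):
  n = 1: D(1) = 1(1 + 1/2) = 3/2; numerator = 3(1) = 3; a_1 = (3)/(3/2) = 2
  n = 2: D(2) = 2(2 + 1/2) = 5; numerator = 3(2) - 3(1) = 3; a_2 = (3)/(5) = 3/5
  n = 3: D(3) = 3(3 + 1/2) = 21/2; numerator = 3(3/5) - 3(2) = -21/5; a_3 = (-21/5)/(21/2) = -2/5
  n = 4: D(4) = 4(4 + 1/2) = 18; numerator = 3(-2/5) - 3(3/5) = -3; a_4 = (-3)/(18) = -1/6
  n = 5: D(5) = 5(5 + 1/2) = 55/2; numerator = 3(-1/6) - 3(-2/5) = 7/10; a_5 = (7/10)/(55/2) = 7/275

r = -3/4; a_0 = 1; a_1 = 2; a_2 = 3/5; a_3 = -2/5; a_4 = -1/6; a_5 = 7/275


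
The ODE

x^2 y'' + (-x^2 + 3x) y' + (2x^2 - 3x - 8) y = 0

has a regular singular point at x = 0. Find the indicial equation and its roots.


Divide by x^2 to reach normal form y'' + P_1(x) y' + P_2(x) y = 0 with P_1(x) = -1 + 3/x and P_2(x) = 2 - 3/x - 8/x^2.
x = 0 is a singular point because the y'-coefficient -1 + 3/x has a pole at x = 0 and the y-coefficient 2 - 3/x - 8/x^2 has a pole at x = 0.
It is a regular singular point because x P_1(x) = p(x) = 3 - x and x^2 P_2(x) = q(x) = 2x^2 - 3x - 8 are polynomials, hence analytic at x = 0.
p(0) = 3,  q(0) = -8.
Indicial equation: r(r-1) + p(0) r + q(0) = 0, i.e. r^2 + (p(0) - 1) r + q(0) = 0, i.e. r^2 + 2 r - 8 = 0.
Discriminant: (2)^2 - 4(-8) = 36, so r = (-2 ± 6)/2.
Solving: r_1 = 2, r_2 = -4.

indicial: r^2 + 2 r - 8 = 0; roots r_1 = 2, r_2 = -4


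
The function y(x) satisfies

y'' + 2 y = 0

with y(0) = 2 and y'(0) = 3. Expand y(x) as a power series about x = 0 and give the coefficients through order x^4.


Ansatz: y(x) = sum_{n>=0} a_n x^n, so y'(x) = sum_{n>=1} n a_n x^(n-1) and y''(x) = sum_{n>=2} n(n-1) a_n x^(n-2).
Substitute into P(x) y'' + Q(x) y' + R(x) y = 0 with P(x) = 1, Q(x) = 0, R(x) = 2, and match powers of x.
Initial conditions: a_0 = 2, a_1 = 3.
Setting the coefficient of each power of x to zero and solving order by order (substituting the coefficients already found):
  x^0: 2 a_2 + 2 a_0 = 0  ->  2 a_2 = -2 a_0 = -4  ->  a_2 = -2
  x^1: 6 a_3 + 2 a_1 = 0  ->  6 a_3 = -2 a_1 = -6  ->  a_3 = -1
  x^2: 12 a_4 + 2 a_2 = 0  ->  12 a_4 = -2 a_2 = 4  ->  a_4 = 1/3
Truncated series: y(x) = 2 + 3 x - 2 x^2 - x^3 + (1/3) x^4 + O(x^5).

a_0 = 2; a_1 = 3; a_2 = -2; a_3 = -1; a_4 = 1/3


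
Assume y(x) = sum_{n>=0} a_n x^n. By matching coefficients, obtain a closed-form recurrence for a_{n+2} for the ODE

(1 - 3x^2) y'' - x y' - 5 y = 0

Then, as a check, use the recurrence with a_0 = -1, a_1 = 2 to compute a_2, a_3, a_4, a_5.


Substitute y = sum_n a_n x^n.
(1 - 3 x^2) y'' contributes (n+2)(n+1) a_{n+2} - 3 n(n-1) a_n at x^n.
-x y'(x) contributes -n a_n at x^n.
-5 y(x) contributes -5 a_n at x^n.
Matching x^n: (n+2)(n+1) a_{n+2} + (-3 n(n-1) - n - 5) a_n = 0.
Thus a_{n+2} = (3 n(n-1) + n + 5) / ((n+1)(n+2)) * a_n.

Check with a_0 = -1, a_1 = 2 (apply the recurrence for n = 0, 1, 2, 3): a_0 = -1, a_1 = 2, a_2 = -5/2, a_3 = 2, a_4 = -65/24, a_5 = 13/5.

a_(n+2) = (3 n(n-1) + n + 5) / ((n+1)(n+2)) * a_n; check: a_0 = -1, a_1 = 2, a_2 = -5/2, a_3 = 2, a_4 = -65/24, a_5 = 13/5


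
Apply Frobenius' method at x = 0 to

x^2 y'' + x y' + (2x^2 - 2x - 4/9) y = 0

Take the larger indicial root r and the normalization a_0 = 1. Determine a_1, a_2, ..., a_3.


Write in Frobenius form y'' + (p(x)/x) y' + (q(x)/x^2) y = 0:
  p(x) = 1,  q(x) = 2x^2 - 2x - 4/9.
Indicial equation: r(r-1) + (1) r + (-4/9) = 0 -> roots r_1 = 2/3, r_2 = -2/3.
Take r = r_1 = 2/3. Let y(x) = x^r sum_{n>=0} a_n x^n with a_0 = 1.
Substitute y = x^r sum a_n x^n and match x^{r+n}. The recurrence is
  D(n) a_n - 2 a_{n-1} + 2 a_{n-2} = 0,  where D(n) = (r+n)(r+n-1) + (1)(r+n) + (-4/9).
  a_n = [2 a_{n-1} - 2 a_{n-2}] / D(n).
Since the indicial polynomial factors as (r - r_1)(r - r_2), D(n) = (r_1 + n - r_1)(r_1 + n - r_2) = n(n + 4/3).
Evaluating step by step (a_0 = 1):
  n = 1: D(1) = 1(1 + 4/3) = 7/3; numerator = 2(1) = 2; a_1 = (2)/(7/3) = 6/7
  n = 2: D(2) = 2(2 + 4/3) = 20/3; numerator = 2(6/7) - 2(1) = -2/7; a_2 = (-2/7)/(20/3) = -3/70
  n = 3: D(3) = 3(3 + 4/3) = 13; numerator = 2(-3/70) - 2(6/7) = -9/5; a_3 = (-9/5)/(13) = -9/65

r = 2/3; a_0 = 1; a_1 = 6/7; a_2 = -3/70; a_3 = -9/65


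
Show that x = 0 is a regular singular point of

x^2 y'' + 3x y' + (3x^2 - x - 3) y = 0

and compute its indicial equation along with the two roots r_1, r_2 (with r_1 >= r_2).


Divide by x^2 to reach normal form y'' + P_1(x) y' + P_2(x) y = 0 with P_1(x) = 3/x and P_2(x) = 3 - 1/x - 3/x^2.
x = 0 is a singular point because the y'-coefficient 3/x has a pole at x = 0 and the y-coefficient 3 - 1/x - 3/x^2 has a pole at x = 0.
It is a regular singular point because x P_1(x) = p(x) = 3 and x^2 P_2(x) = q(x) = 3x^2 - x - 3 are polynomials, hence analytic at x = 0.
p(0) = 3,  q(0) = -3.
Indicial equation: r(r-1) + p(0) r + q(0) = 0, i.e. r^2 + (p(0) - 1) r + q(0) = 0, i.e. r^2 + 2 r - 3 = 0.
Discriminant: (2)^2 - 4(-3) = 16, so r = (-2 ± 4)/2.
Solving: r_1 = 1, r_2 = -3.

indicial: r^2 + 2 r - 3 = 0; roots r_1 = 1, r_2 = -3


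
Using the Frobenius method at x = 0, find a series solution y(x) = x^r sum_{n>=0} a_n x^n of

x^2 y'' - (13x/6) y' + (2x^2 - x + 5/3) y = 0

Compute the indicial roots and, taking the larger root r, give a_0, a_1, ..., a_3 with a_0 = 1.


Write in Frobenius form y'' + (p(x)/x) y' + (q(x)/x^2) y = 0:
  p(x) = -13/6,  q(x) = 2x^2 - x + 5/3.
Indicial equation: r(r-1) + (-13/6) r + (5/3) = 0 -> roots r_1 = 5/2, r_2 = 2/3.
Take r = r_1 = 5/2. Let y(x) = x^r sum_{n>=0} a_n x^n with a_0 = 1.
Substitute y = x^r sum a_n x^n and match x^{r+n}. The recurrence is
  D(n) a_n - 1 a_{n-1} + 2 a_{n-2} = 0,  where D(n) = (r+n)(r+n-1) + (-13/6)(r+n) + (5/3).
  a_n = [1 a_{n-1} - 2 a_{n-2}] / D(n).
Since the indicial polynomial factors as (r - r_1)(r - r_2), D(n) = (r_1 + n - r_1)(r_1 + n - r_2) = n(n + 11/6).
Evaluating step by step (a_0 = 1):
  n = 1: D(1) = 1(1 + 11/6) = 17/6; numerator = 1(1) = 1; a_1 = (1)/(17/6) = 6/17
  n = 2: D(2) = 2(2 + 11/6) = 23/3; numerator = 1(6/17) - 2(1) = -28/17; a_2 = (-28/17)/(23/3) = -84/391
  n = 3: D(3) = 3(3 + 11/6) = 29/2; numerator = 1(-84/391) - 2(6/17) = -360/391; a_3 = (-360/391)/(29/2) = -720/11339

r = 5/2; a_0 = 1; a_1 = 6/17; a_2 = -84/391; a_3 = -720/11339


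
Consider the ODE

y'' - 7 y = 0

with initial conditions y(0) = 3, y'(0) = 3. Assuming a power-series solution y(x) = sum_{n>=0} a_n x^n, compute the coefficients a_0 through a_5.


Ansatz: y(x) = sum_{n>=0} a_n x^n, so y'(x) = sum_{n>=1} n a_n x^(n-1) and y''(x) = sum_{n>=2} n(n-1) a_n x^(n-2).
Substitute into P(x) y'' + Q(x) y' + R(x) y = 0 with P(x) = 1, Q(x) = 0, R(x) = -7, and match powers of x.
Initial conditions: a_0 = 3, a_1 = 3.
Setting the coefficient of each power of x to zero and solving order by order (substituting the coefficients already found):
  x^0: 2 a_2 - 7 a_0 = 0  ->  2 a_2 = 7 a_0 = 21  ->  a_2 = 21/2
  x^1: 6 a_3 - 7 a_1 = 0  ->  6 a_3 = 7 a_1 = 21  ->  a_3 = 7/2
  x^2: 12 a_4 - 7 a_2 = 0  ->  12 a_4 = 7 a_2 = 147/2  ->  a_4 = 49/8
  x^3: 20 a_5 - 7 a_3 = 0  ->  20 a_5 = 7 a_3 = 49/2  ->  a_5 = 49/40
Truncated series: y(x) = 3 + 3 x + (21/2) x^2 + (7/2) x^3 + (49/8) x^4 + (49/40) x^5 + O(x^6).

a_0 = 3; a_1 = 3; a_2 = 21/2; a_3 = 7/2; a_4 = 49/8; a_5 = 49/40


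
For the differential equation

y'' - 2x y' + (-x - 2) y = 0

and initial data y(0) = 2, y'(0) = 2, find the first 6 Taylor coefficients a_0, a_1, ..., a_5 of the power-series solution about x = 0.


Ansatz: y(x) = sum_{n>=0} a_n x^n, so y'(x) = sum_{n>=1} n a_n x^(n-1) and y''(x) = sum_{n>=2} n(n-1) a_n x^(n-2).
Substitute into P(x) y'' + Q(x) y' + R(x) y = 0 with P(x) = 1, Q(x) = -2x, R(x) = -x - 2, and match powers of x.
Initial conditions: a_0 = 2, a_1 = 2.
Setting the coefficient of each power of x to zero and solving order by order (substituting the coefficients already found):
  x^0: 2 a_2 - 2 a_0 = 0  ->  2 a_2 = 2 a_0 = 4  ->  a_2 = 2
  x^1: 6 a_3 - 4 a_1 - a_0 = 0  ->  6 a_3 = 4 a_1 + a_0 = 10  ->  a_3 = 5/3
  x^2: 12 a_4 - 6 a_2 - a_1 = 0  ->  12 a_4 = 6 a_2 + a_1 = 14  ->  a_4 = 7/6
  x^3: 20 a_5 - 8 a_3 - a_2 = 0  ->  20 a_5 = 8 a_3 + a_2 = 46/3  ->  a_5 = 23/30
Truncated series: y(x) = 2 + 2 x + 2 x^2 + (5/3) x^3 + (7/6) x^4 + (23/30) x^5 + O(x^6).

a_0 = 2; a_1 = 2; a_2 = 2; a_3 = 5/3; a_4 = 7/6; a_5 = 23/30


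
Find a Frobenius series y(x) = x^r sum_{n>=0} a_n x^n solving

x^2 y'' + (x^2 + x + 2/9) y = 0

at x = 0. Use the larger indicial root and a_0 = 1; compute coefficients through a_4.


Write in Frobenius form y'' + (p(x)/x) y' + (q(x)/x^2) y = 0:
  p(x) = 0,  q(x) = x^2 + x + 2/9.
Indicial equation: r(r-1) + (0) r + (2/9) = 0 -> roots r_1 = 2/3, r_2 = 1/3.
Take r = r_1 = 2/3. Let y(x) = x^r sum_{n>=0} a_n x^n with a_0 = 1.
Substitute y = x^r sum a_n x^n and match x^{r+n}. The recurrence is
  D(n) a_n + 1 a_{n-1} + 1 a_{n-2} = 0,  where D(n) = (r+n)(r+n-1) + (0)(r+n) + (2/9).
  a_n = [-1 a_{n-1} - 1 a_{n-2}] / D(n).
Since the indicial polynomial factors as (r - r_1)(r - r_2), D(n) = (r_1 + n - r_1)(r_1 + n - r_2) = n(n + 1/3).
Evaluating step by step (a_0 = 1):
  n = 1: D(1) = 1(1 + 1/3) = 4/3; numerator = -1(1) = -1; a_1 = (-1)/(4/3) = -3/4
  n = 2: D(2) = 2(2 + 1/3) = 14/3; numerator = -1(-3/4) - 1(1) = -1/4; a_2 = (-1/4)/(14/3) = -3/56
  n = 3: D(3) = 3(3 + 1/3) = 10; numerator = -1(-3/56) - 1(-3/4) = 45/56; a_3 = (45/56)/(10) = 9/112
  n = 4: D(4) = 4(4 + 1/3) = 52/3; numerator = -1(9/112) - 1(-3/56) = -3/112; a_4 = (-3/112)/(52/3) = -9/5824

r = 2/3; a_0 = 1; a_1 = -3/4; a_2 = -3/56; a_3 = 9/112; a_4 = -9/5824


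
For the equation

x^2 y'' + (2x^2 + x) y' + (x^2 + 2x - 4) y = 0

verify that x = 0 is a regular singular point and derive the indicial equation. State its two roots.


Divide by x^2 to reach normal form y'' + P_1(x) y' + P_2(x) y = 0 with P_1(x) = 2 + 1/x and P_2(x) = 1 + 2/x - 4/x^2.
x = 0 is a singular point because the y'-coefficient 2 + 1/x has a pole at x = 0 and the y-coefficient 1 + 2/x - 4/x^2 has a pole at x = 0.
It is a regular singular point because x P_1(x) = p(x) = 2x + 1 and x^2 P_2(x) = q(x) = x^2 + 2x - 4 are polynomials, hence analytic at x = 0.
p(0) = 1,  q(0) = -4.
Indicial equation: r(r-1) + p(0) r + q(0) = 0, i.e. r^2 + (p(0) - 1) r + q(0) = 0, i.e. r^2 - 4 = 0.
Discriminant: (0)^2 - 4(-4) = 16, so r = (0 ± 4)/2.
Solving: r_1 = 2, r_2 = -2.

indicial: r^2 - 4 = 0; roots r_1 = 2, r_2 = -2


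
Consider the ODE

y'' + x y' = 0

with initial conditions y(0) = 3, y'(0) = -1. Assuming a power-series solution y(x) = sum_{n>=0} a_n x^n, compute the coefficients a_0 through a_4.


Ansatz: y(x) = sum_{n>=0} a_n x^n, so y'(x) = sum_{n>=1} n a_n x^(n-1) and y''(x) = sum_{n>=2} n(n-1) a_n x^(n-2).
Substitute into P(x) y'' + Q(x) y' + R(x) y = 0 with P(x) = 1, Q(x) = x, R(x) = 0, and match powers of x.
Initial conditions: a_0 = 3, a_1 = -1.
Setting the coefficient of each power of x to zero and solving order by order (substituting the coefficients already found):
  x^0: 2 a_2 = 0  ->  a_2 = 0
  x^1: 6 a_3 + a_1 = 0  ->  6 a_3 = -a_1 = 1  ->  a_3 = 1/6
  x^2: 12 a_4 + 2 a_2 = 0  ->  12 a_4 = -2 a_2 = 0  ->  a_4 = 0
Truncated series: y(x) = 3 - x + (1/6) x^3 + O(x^5).

a_0 = 3; a_1 = -1; a_2 = 0; a_3 = 1/6; a_4 = 0


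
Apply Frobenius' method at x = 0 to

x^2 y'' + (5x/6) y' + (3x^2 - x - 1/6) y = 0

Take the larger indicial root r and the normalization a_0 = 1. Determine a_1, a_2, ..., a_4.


Write in Frobenius form y'' + (p(x)/x) y' + (q(x)/x^2) y = 0:
  p(x) = 5/6,  q(x) = 3x^2 - x - 1/6.
Indicial equation: r(r-1) + (5/6) r + (-1/6) = 0 -> roots r_1 = 1/2, r_2 = -1/3.
Take r = r_1 = 1/2. Let y(x) = x^r sum_{n>=0} a_n x^n with a_0 = 1.
Substitute y = x^r sum a_n x^n and match x^{r+n}. The recurrence is
  D(n) a_n - 1 a_{n-1} + 3 a_{n-2} = 0,  where D(n) = (r+n)(r+n-1) + (5/6)(r+n) + (-1/6).
  a_n = [1 a_{n-1} - 3 a_{n-2}] / D(n).
Since the indicial polynomial factors as (r - r_1)(r - r_2), D(n) = (r_1 + n - r_1)(r_1 + n - r_2) = n(n + 5/6).
Evaluating step by step (a_0 = 1):
  n = 1: D(1) = 1(1 + 5/6) = 11/6; numerator = 1(1) = 1; a_1 = (1)/(11/6) = 6/11
  n = 2: D(2) = 2(2 + 5/6) = 17/3; numerator = 1(6/11) - 3(1) = -27/11; a_2 = (-27/11)/(17/3) = -81/187
  n = 3: D(3) = 3(3 + 5/6) = 23/2; numerator = 1(-81/187) - 3(6/11) = -387/187; a_3 = (-387/187)/(23/2) = -774/4301
  n = 4: D(4) = 4(4 + 5/6) = 58/3; numerator = 1(-774/4301) - 3(-81/187) = 4815/4301; a_4 = (4815/4301)/(58/3) = 14445/249458

r = 1/2; a_0 = 1; a_1 = 6/11; a_2 = -81/187; a_3 = -774/4301; a_4 = 14445/249458


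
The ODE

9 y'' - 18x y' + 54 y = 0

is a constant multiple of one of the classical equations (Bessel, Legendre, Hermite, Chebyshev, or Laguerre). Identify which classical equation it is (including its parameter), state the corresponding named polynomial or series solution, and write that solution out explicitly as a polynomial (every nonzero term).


All three coefficients share the factor 9; dividing through by 9 gives  y'' - 2x y' + 6 y = 0.
This matches the Hermite equation y'' - 2x y' + 2n y = 0 with 2n = 6, so n = 3; the polynomial solution is H_3(x).
With y = sum_k a_k x^k, matching x^k gives (k+2)(k+1) a_{k+2} = 2(k - n) a_k = 2(k - 3) a_k. The right side vanishes at k = 3, so the series with the parity of 3 terminates at degree 3.
Standard normalization: leading coefficient of H_n is 2^n, so a_3 = 2^3 = 8. Work downward with a_k = (k+1)(k+2) a_{k+2} / (2(k - n)):
  a_1 = (2)(3)(8) / (2(1 - 3)) = 48/(-4) = -12
Hence H_3(x) = 8 x^3 - 12 x.

H_3(x); series = 8 x^3 - 12 x


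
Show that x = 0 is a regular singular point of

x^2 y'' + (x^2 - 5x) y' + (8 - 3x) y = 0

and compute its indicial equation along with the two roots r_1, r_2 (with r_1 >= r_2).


Divide by x^2 to reach normal form y'' + P_1(x) y' + P_2(x) y = 0 with P_1(x) = 1 - 5/x and P_2(x) = -3/x + 8/x^2.
x = 0 is a singular point because the y'-coefficient 1 - 5/x has a pole at x = 0 and the y-coefficient -3/x + 8/x^2 has a pole at x = 0.
It is a regular singular point because x P_1(x) = p(x) = x - 5 and x^2 P_2(x) = q(x) = 8 - 3x are polynomials, hence analytic at x = 0.
p(0) = -5,  q(0) = 8.
Indicial equation: r(r-1) + p(0) r + q(0) = 0, i.e. r^2 + (p(0) - 1) r + q(0) = 0, i.e. r^2 - 6 r + 8 = 0.
Discriminant: (-6)^2 - 4(8) = 4, so r = (6 ± 2)/2.
Solving: r_1 = 4, r_2 = 2.

indicial: r^2 - 6 r + 8 = 0; roots r_1 = 4, r_2 = 2


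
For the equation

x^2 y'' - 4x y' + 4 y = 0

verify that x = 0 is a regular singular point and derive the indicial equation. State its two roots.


Divide by x^2 to reach normal form y'' + P_1(x) y' + P_2(x) y = 0 with P_1(x) = -4/x and P_2(x) = 4/x^2.
x = 0 is a singular point because the y'-coefficient -4/x has a pole at x = 0 and the y-coefficient 4/x^2 has a pole at x = 0.
It is a regular singular point because x P_1(x) = p(x) = -4 and x^2 P_2(x) = q(x) = 4 are polynomials, hence analytic at x = 0.
p(0) = -4,  q(0) = 4.
Indicial equation: r(r-1) + p(0) r + q(0) = 0, i.e. r^2 + (p(0) - 1) r + q(0) = 0, i.e. r^2 - 5 r + 4 = 0.
Discriminant: (-5)^2 - 4(4) = 9, so r = (5 ± 3)/2.
Solving: r_1 = 4, r_2 = 1.

indicial: r^2 - 5 r + 4 = 0; roots r_1 = 4, r_2 = 1


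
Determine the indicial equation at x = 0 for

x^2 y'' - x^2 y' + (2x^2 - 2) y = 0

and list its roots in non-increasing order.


Divide by x^2 to reach normal form y'' + P_1(x) y' + P_2(x) y = 0 with P_1(x) = -1 and P_2(x) = 2 - 2/x^2.
x = 0 is a singular point because the y-coefficient 2 - 2/x^2 has a pole at x = 0.
It is a regular singular point because x P_1(x) = p(x) = -x and x^2 P_2(x) = q(x) = 2x^2 - 2 are polynomials, hence analytic at x = 0.
p(0) = 0,  q(0) = -2.
Indicial equation: r(r-1) + p(0) r + q(0) = 0, i.e. r^2 + (p(0) - 1) r + q(0) = 0, i.e. r^2 - 1 r - 2 = 0.
Discriminant: (-1)^2 - 4(-2) = 9, so r = (1 ± 3)/2.
Solving: r_1 = 2, r_2 = -1.

indicial: r^2 - 1 r - 2 = 0; roots r_1 = 2, r_2 = -1


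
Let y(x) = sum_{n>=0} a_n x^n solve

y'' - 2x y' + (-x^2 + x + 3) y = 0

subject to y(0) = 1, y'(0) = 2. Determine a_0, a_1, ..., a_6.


Ansatz: y(x) = sum_{n>=0} a_n x^n, so y'(x) = sum_{n>=1} n a_n x^(n-1) and y''(x) = sum_{n>=2} n(n-1) a_n x^(n-2).
Substitute into P(x) y'' + Q(x) y' + R(x) y = 0 with P(x) = 1, Q(x) = -2x, R(x) = -x^2 + x + 3, and match powers of x.
Initial conditions: a_0 = 1, a_1 = 2.
Setting the coefficient of each power of x to zero and solving order by order (substituting the coefficients already found):
  x^0: 2 a_2 + 3 a_0 = 0  ->  2 a_2 = -3 a_0 = -3  ->  a_2 = -3/2
  x^1: 6 a_3 + a_1 + a_0 = 0  ->  6 a_3 = -a_1 - a_0 = -3  ->  a_3 = -1/2
  x^2: 12 a_4 - a_2 + a_1 - a_0 = 0  ->  12 a_4 = a_2 - a_1 + a_0 = -5/2  ->  a_4 = -5/24
  x^3: 20 a_5 - 3 a_3 + a_2 - a_1 = 0  ->  20 a_5 = 3 a_3 - a_2 + a_1 = 2  ->  a_5 = 1/10
  x^4: 30 a_6 - 5 a_4 + a_3 - a_2 = 0  ->  30 a_6 = 5 a_4 - a_3 + a_2 = -49/24  ->  a_6 = -49/720
Truncated series: y(x) = 1 + 2 x - (3/2) x^2 - (1/2) x^3 - (5/24) x^4 + (1/10) x^5 - (49/720) x^6 + O(x^7).

a_0 = 1; a_1 = 2; a_2 = -3/2; a_3 = -1/2; a_4 = -5/24; a_5 = 1/10; a_6 = -49/720


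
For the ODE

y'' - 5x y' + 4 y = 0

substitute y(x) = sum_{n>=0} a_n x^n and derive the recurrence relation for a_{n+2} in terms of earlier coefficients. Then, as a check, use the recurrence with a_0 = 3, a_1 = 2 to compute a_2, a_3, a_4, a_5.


Substitute y = sum_n a_n x^n.
y''(x) has coefficient (n+2)(n+1) a_{n+2} at x^n;
-5 x y'(x) has coefficient -5 n a_n at x^n (shift);
4 y(x) has coefficient 4 a_n at x^n.
Matching x^n: (n+2)(n+1) a_{n+2} + (-5n + 4) a_n = 0.
Thus a_{n+2} = (5n - 4) / ((n+1)(n+2)) * a_n.

Check with a_0 = 3, a_1 = 2 (apply the recurrence for n = 0, 1, 2, 3): a_0 = 3, a_1 = 2, a_2 = -6, a_3 = 1/3, a_4 = -3, a_5 = 11/60.

a_(n+2) = (5n - 4) / ((n+1)(n+2)) * a_n; check: a_0 = 3, a_1 = 2, a_2 = -6, a_3 = 1/3, a_4 = -3, a_5 = 11/60


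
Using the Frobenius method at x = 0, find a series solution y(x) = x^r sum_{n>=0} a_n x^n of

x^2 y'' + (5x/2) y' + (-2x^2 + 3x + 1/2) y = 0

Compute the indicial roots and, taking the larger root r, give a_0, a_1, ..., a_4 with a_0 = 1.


Write in Frobenius form y'' + (p(x)/x) y' + (q(x)/x^2) y = 0:
  p(x) = 5/2,  q(x) = -2x^2 + 3x + 1/2.
Indicial equation: r(r-1) + (5/2) r + (1/2) = 0 -> roots r_1 = -1/2, r_2 = -1.
Take r = r_1 = -1/2. Let y(x) = x^r sum_{n>=0} a_n x^n with a_0 = 1.
Substitute y = x^r sum a_n x^n and match x^{r+n}. The recurrence is
  D(n) a_n + 3 a_{n-1} - 2 a_{n-2} = 0,  where D(n) = (r+n)(r+n-1) + (5/2)(r+n) + (1/2).
  a_n = [-3 a_{n-1} + 2 a_{n-2}] / D(n).
Since the indicial polynomial factors as (r - r_1)(r - r_2), D(n) = (r_1 + n - r_1)(r_1 + n - r_2) = n(n + 1/2).
Evaluating step by step (a_0 = 1):
  n = 1: D(1) = 1(1 + 1/2) = 3/2; numerator = -3(1) = -3; a_1 = (-3)/(3/2) = -2
  n = 2: D(2) = 2(2 + 1/2) = 5; numerator = -3(-2) + 2(1) = 8; a_2 = (8)/(5) = 8/5
  n = 3: D(3) = 3(3 + 1/2) = 21/2; numerator = -3(8/5) + 2(-2) = -44/5; a_3 = (-44/5)/(21/2) = -88/105
  n = 4: D(4) = 4(4 + 1/2) = 18; numerator = -3(-88/105) + 2(8/5) = 40/7; a_4 = (40/7)/(18) = 20/63

r = -1/2; a_0 = 1; a_1 = -2; a_2 = 8/5; a_3 = -88/105; a_4 = 20/63


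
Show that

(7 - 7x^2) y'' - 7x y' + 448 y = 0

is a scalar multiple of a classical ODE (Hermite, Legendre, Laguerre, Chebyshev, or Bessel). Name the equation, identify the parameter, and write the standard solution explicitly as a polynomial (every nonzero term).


All three coefficients share the factor 7; dividing through by 7 gives  (1 - x^2) y'' - x y' + 64 y = 0.
This matches the Chebyshev equation (1 - x^2) y'' - x y' + n^2 y = 0 (note the -x y' term, not -2x y') with n^2 = 64, so n = 8; the polynomial solution is T_8(x).
With y = sum_k a_k x^k, matching x^k gives (k+2)(k+1) a_{k+2} = (k^2 - n^2) a_k = (k - 8)(k + 8) a_k. The right side vanishes at k = 8, so the series with the parity of 8 terminates at degree 8.
Standard normalization: leading coefficient of T_n is 2^(n-1), so a_8 = 2^7 = 128. Work downward with a_k = (k+1)(k+2) a_{k+2} / ((k - 8)(k + 8)):
  a_6 = (7)(8)(128) / ((6 - 8)(6 + 8)) = 7168/(-28) = -256
  a_4 = (5)(6)(-256) / ((4 - 8)(4 + 8)) = -7680/(-48) = 160
  a_2 = (3)(4)(160) / ((2 - 8)(2 + 8)) = 1920/(-60) = -32
  a_0 = (1)(2)(-32) / ((0 - 8)(0 + 8)) = -64/(-64) = 1
Hence T_8(x) = 128 x^8 - 256 x^6 + 160 x^4 - 32 x^2 + 1.

T_8(x); series = 128 x^8 - 256 x^6 + 160 x^4 - 32 x^2 + 1


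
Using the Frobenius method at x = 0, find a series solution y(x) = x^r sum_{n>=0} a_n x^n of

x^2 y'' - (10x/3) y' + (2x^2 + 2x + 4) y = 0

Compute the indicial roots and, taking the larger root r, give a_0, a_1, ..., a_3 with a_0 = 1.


Write in Frobenius form y'' + (p(x)/x) y' + (q(x)/x^2) y = 0:
  p(x) = -10/3,  q(x) = 2x^2 + 2x + 4.
Indicial equation: r(r-1) + (-10/3) r + (4) = 0 -> roots r_1 = 3, r_2 = 4/3.
Take r = r_1 = 3. Let y(x) = x^r sum_{n>=0} a_n x^n with a_0 = 1.
Substitute y = x^r sum a_n x^n and match x^{r+n}. The recurrence is
  D(n) a_n + 2 a_{n-1} + 2 a_{n-2} = 0,  where D(n) = (r+n)(r+n-1) + (-10/3)(r+n) + (4).
  a_n = [-2 a_{n-1} - 2 a_{n-2}] / D(n).
Since the indicial polynomial factors as (r - r_1)(r - r_2), D(n) = (r_1 + n - r_1)(r_1 + n - r_2) = n(n + 5/3).
Evaluating step by step (a_0 = 1):
  n = 1: D(1) = 1(1 + 5/3) = 8/3; numerator = -2(1) = -2; a_1 = (-2)/(8/3) = -3/4
  n = 2: D(2) = 2(2 + 5/3) = 22/3; numerator = -2(-3/4) - 2(1) = -1/2; a_2 = (-1/2)/(22/3) = -3/44
  n = 3: D(3) = 3(3 + 5/3) = 14; numerator = -2(-3/44) - 2(-3/4) = 18/11; a_3 = (18/11)/(14) = 9/77

r = 3; a_0 = 1; a_1 = -3/4; a_2 = -3/44; a_3 = 9/77


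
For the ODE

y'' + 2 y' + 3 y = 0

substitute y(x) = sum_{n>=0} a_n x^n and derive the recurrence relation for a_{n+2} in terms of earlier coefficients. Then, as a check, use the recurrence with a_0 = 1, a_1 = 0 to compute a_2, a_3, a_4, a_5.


Substitute y = sum_n a_n x^n.
y''(x) has coefficient (n+2)(n+1) a_{n+2} at x^n;
2 y'(x) has coefficient 2 (n+1) a_{n+1} at x^n;
3 y(x) has coefficient 3 a_n at x^n.
Matching x^n: (n+2)(n+1) a_{n+2} + 2 (n+1) a_{n+1} + 3 a_n = 0.
Thus a_{n+2} = [-2 (n+1) a_{n+1} - 3 a_n] / ((n+1)(n+2)).

Check with a_0 = 1, a_1 = 0 (apply the recurrence for n = 0, 1, 2, 3): a_0 = 1, a_1 = 0, a_2 = -3/2, a_3 = 1, a_4 = -1/8, a_5 = -1/10.

a_(n+2) = [-2 (n+1) a_(n+1) - 3 a_n] / ((n+1)(n+2)); check: a_0 = 1, a_1 = 0, a_2 = -3/2, a_3 = 1, a_4 = -1/8, a_5 = -1/10


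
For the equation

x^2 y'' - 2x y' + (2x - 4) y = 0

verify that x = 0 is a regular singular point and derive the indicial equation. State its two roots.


Divide by x^2 to reach normal form y'' + P_1(x) y' + P_2(x) y = 0 with P_1(x) = -2/x and P_2(x) = 2/x - 4/x^2.
x = 0 is a singular point because the y'-coefficient -2/x has a pole at x = 0 and the y-coefficient 2/x - 4/x^2 has a pole at x = 0.
It is a regular singular point because x P_1(x) = p(x) = -2 and x^2 P_2(x) = q(x) = 2x - 4 are polynomials, hence analytic at x = 0.
p(0) = -2,  q(0) = -4.
Indicial equation: r(r-1) + p(0) r + q(0) = 0, i.e. r^2 + (p(0) - 1) r + q(0) = 0, i.e. r^2 - 3 r - 4 = 0.
Discriminant: (-3)^2 - 4(-4) = 25, so r = (3 ± 5)/2.
Solving: r_1 = 4, r_2 = -1.

indicial: r^2 - 3 r - 4 = 0; roots r_1 = 4, r_2 = -1


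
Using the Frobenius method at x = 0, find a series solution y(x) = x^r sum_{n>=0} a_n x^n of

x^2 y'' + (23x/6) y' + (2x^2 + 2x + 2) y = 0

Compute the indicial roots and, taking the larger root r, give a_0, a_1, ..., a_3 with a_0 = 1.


Write in Frobenius form y'' + (p(x)/x) y' + (q(x)/x^2) y = 0:
  p(x) = 23/6,  q(x) = 2x^2 + 2x + 2.
Indicial equation: r(r-1) + (23/6) r + (2) = 0 -> roots r_1 = -4/3, r_2 = -3/2.
Take r = r_1 = -4/3. Let y(x) = x^r sum_{n>=0} a_n x^n with a_0 = 1.
Substitute y = x^r sum a_n x^n and match x^{r+n}. The recurrence is
  D(n) a_n + 2 a_{n-1} + 2 a_{n-2} = 0,  where D(n) = (r+n)(r+n-1) + (23/6)(r+n) + (2).
  a_n = [-2 a_{n-1} - 2 a_{n-2}] / D(n).
Since the indicial polynomial factors as (r - r_1)(r - r_2), D(n) = (r_1 + n - r_1)(r_1 + n - r_2) = n(n + 1/6).
Evaluating step by step (a_0 = 1):
  n = 1: D(1) = 1(1 + 1/6) = 7/6; numerator = -2(1) = -2; a_1 = (-2)/(7/6) = -12/7
  n = 2: D(2) = 2(2 + 1/6) = 13/3; numerator = -2(-12/7) - 2(1) = 10/7; a_2 = (10/7)/(13/3) = 30/91
  n = 3: D(3) = 3(3 + 1/6) = 19/2; numerator = -2(30/91) - 2(-12/7) = 36/13; a_3 = (36/13)/(19/2) = 72/247

r = -4/3; a_0 = 1; a_1 = -12/7; a_2 = 30/91; a_3 = 72/247


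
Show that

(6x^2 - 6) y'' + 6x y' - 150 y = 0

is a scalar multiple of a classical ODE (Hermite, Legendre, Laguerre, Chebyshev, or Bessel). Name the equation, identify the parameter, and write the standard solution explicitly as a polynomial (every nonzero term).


All three coefficients share the factor -6; dividing through by -6 gives  (1 - x^2) y'' - x y' + 25 y = 0.
This matches the Chebyshev equation (1 - x^2) y'' - x y' + n^2 y = 0 (note the -x y' term, not -2x y') with n^2 = 25, so n = 5; the polynomial solution is T_5(x).
With y = sum_k a_k x^k, matching x^k gives (k+2)(k+1) a_{k+2} = (k^2 - n^2) a_k = (k - 5)(k + 5) a_k. The right side vanishes at k = 5, so the series with the parity of 5 terminates at degree 5.
Standard normalization: leading coefficient of T_n is 2^(n-1), so a_5 = 2^4 = 16. Work downward with a_k = (k+1)(k+2) a_{k+2} / ((k - 5)(k + 5)):
  a_3 = (4)(5)(16) / ((3 - 5)(3 + 5)) = 320/(-16) = -20
  a_1 = (2)(3)(-20) / ((1 - 5)(1 + 5)) = -120/(-24) = 5
Hence T_5(x) = 16 x^5 - 20 x^3 + 5 x.

T_5(x); series = 16 x^5 - 20 x^3 + 5 x


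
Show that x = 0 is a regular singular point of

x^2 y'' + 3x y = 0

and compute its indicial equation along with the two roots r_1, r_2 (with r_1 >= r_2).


Divide by x^2 to reach normal form y'' + P_1(x) y' + P_2(x) y = 0 with P_1(x) = 0 and P_2(x) = 3/x.
x = 0 is a singular point because the y-coefficient 3/x has a pole at x = 0.
It is a regular singular point because x P_1(x) = p(x) = 0 and x^2 P_2(x) = q(x) = 3x are polynomials, hence analytic at x = 0.
p(0) = 0,  q(0) = 0.
Indicial equation: r(r-1) + p(0) r + q(0) = 0, i.e. r^2 + (p(0) - 1) r + q(0) = 0, i.e. r^2 - 1 r = 0.
Discriminant: (-1)^2 - 4(0) = 1, so r = (1 ± 1)/2.
Solving: r_1 = 1, r_2 = 0.

indicial: r^2 - 1 r = 0; roots r_1 = 1, r_2 = 0


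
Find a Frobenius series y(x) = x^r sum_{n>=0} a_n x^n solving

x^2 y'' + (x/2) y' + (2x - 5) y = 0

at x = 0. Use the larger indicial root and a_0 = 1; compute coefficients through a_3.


Write in Frobenius form y'' + (p(x)/x) y' + (q(x)/x^2) y = 0:
  p(x) = 1/2,  q(x) = 2x - 5.
Indicial equation: r(r-1) + (1/2) r + (-5) = 0 -> roots r_1 = 5/2, r_2 = -2.
Take r = r_1 = 5/2. Let y(x) = x^r sum_{n>=0} a_n x^n with a_0 = 1.
Substitute y = x^r sum a_n x^n and match x^{r+n}. The recurrence is
  D(n) a_n + 2 a_{n-1} = 0,  where D(n) = (r+n)(r+n-1) + (1/2)(r+n) + (-5).
  a_n = -2 / D(n) * a_{n-1}.
Since the indicial polynomial factors as (r - r_1)(r - r_2), D(n) = (r_1 + n - r_1)(r_1 + n - r_2) = n(n + 9/2).
Evaluating step by step (a_0 = 1):
  n = 1: D(1) = 1(1 + 9/2) = 11/2; numerator = -2(1) = -2; a_1 = (-2)/(11/2) = -4/11
  n = 2: D(2) = 2(2 + 9/2) = 13; numerator = -2(-4/11) = 8/11; a_2 = (8/11)/(13) = 8/143
  n = 3: D(3) = 3(3 + 9/2) = 45/2; numerator = -2(8/143) = -16/143; a_3 = (-16/143)/(45/2) = -32/6435

r = 5/2; a_0 = 1; a_1 = -4/11; a_2 = 8/143; a_3 = -32/6435
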